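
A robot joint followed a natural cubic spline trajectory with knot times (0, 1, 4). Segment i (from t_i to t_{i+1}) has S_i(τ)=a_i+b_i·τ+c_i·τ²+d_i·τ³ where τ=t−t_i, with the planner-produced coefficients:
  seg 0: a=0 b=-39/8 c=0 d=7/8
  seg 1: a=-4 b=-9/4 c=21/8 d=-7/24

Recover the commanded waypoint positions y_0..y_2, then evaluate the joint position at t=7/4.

y_0=0 y_1=-4 y_2=5
S(7/4) = -2219/512

y_0 = S_0(0) = a_0 = 0
y_1 = S_1(0) = a_1 = -4
y_2 = S_1(3) = 5
t_q=7/4 is in segment 1 (τ=3/4); S_1(τ)=-2219/512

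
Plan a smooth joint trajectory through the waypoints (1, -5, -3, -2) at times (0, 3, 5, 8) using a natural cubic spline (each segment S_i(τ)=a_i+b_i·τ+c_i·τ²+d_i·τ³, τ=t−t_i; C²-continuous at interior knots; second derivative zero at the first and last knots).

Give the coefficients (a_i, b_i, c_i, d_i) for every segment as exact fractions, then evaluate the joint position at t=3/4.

  seg 0: a=1 b=-143/48 c=0 d=47/432
  seg 1: a=-5 b=-1/24 c=47/48 d=-11/48
  seg 2: a=-3 b=9/8 c=-19/48 d=19/432
S(3/4) = -1217/1024

Δ: Δ0=-2, Δ1=1, Δ2=1/3
row 1: diag=10, rhs=18; c'=1/5, d'=9/5
row 2: denom=10−2·1/5=48/5; d'=(-4−2·9/5)/(48/5)=-19/24
back: M2=-19/24
back: M1=9/5−1/5·-19/24=47/24
M: M0=0, M1=47/24, M2=-19/24, M3=0
seg 0: a=1, c=M0/2=0, d=(M1−M0)/(6·3)=47/432, b=Δ0−h0·(2M0+M1)/6=-143/48
seg 1: a=-5, c=M1/2=47/48, d=(M2−M1)/(6·2)=-11/48, b=Δ1−h1·(2M1+M2)/6=-1/24
seg 2: a=-3, c=M2/2=-19/48, d=(M3−M2)/(6·3)=19/432, b=Δ2−h2·(2M2+M3)/6=9/8
t_q=3/4 → seg 0, τ=3/4; S=1+-143/48·τ+0·τ²+47/432·τ³=-1217/1024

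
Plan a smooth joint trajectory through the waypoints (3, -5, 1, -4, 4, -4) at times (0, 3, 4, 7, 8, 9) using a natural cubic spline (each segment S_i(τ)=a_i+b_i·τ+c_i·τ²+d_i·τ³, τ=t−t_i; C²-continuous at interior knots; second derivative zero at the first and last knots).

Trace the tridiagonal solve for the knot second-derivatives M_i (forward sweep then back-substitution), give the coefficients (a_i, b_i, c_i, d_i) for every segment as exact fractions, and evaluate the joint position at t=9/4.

Δ: Δ0=-8/3, Δ1=6, Δ2=-5/3, Δ3=8, Δ4=-8
row 1: diag=8, rhs=52; c'=1/8, d'=13/2
row 2: denom=8−1·1/8=63/8; d'=(-46−1·13/2)/(63/8)=-20/3
row 3: denom=8−3·8/21=48/7; d'=(58−3·-20/3)/(48/7)=91/8
row 4: denom=4−1·7/48=185/48; d'=(-96−1·91/8)/(185/48)=-5154/185
back: M4=-5154/185
back: M3=91/8−7/48·-5154/185=2856/185
back: M2=-20/3−8/21·2856/185=-6964/555
back: M1=13/2−1/8·-6964/555=4478/555
M: M0=0, M1=4478/555, M2=-6964/555, M3=2856/185, M4=-5154/185, M5=0
seg 0: a=3, c=M0/2=0, d=(M1−M0)/(6·3)=2239/4995, b=Δ0−h0·(2M0+M1)/6=-3719/555
seg 1: a=-5, c=M1/2=2239/555, d=(M2−M1)/(6·1)=-1907/555, b=Δ1−h1·(2M1+M2)/6=2998/555
seg 2: a=1, c=M2/2=-3482/555, d=(M3−M2)/(6·3)=7766/4995, b=Δ2−h2·(2M2+M3)/6=117/37
seg 3: a=-4, c=M3/2=1428/185, d=(M4−M3)/(6·1)=-267/37, b=Δ3−h3·(2M3+M4)/6=1387/185
seg 4: a=4, c=M4/2=-2577/185, d=(M5−M4)/(6·1)=859/185, b=Δ4−h4·(2M4+M5)/6=238/185
t_q=9/4 → seg 0, τ=9/4; S=3+-3719/555·τ+0·τ²+2239/4995·τ³=-82539/11840

  seg 0: a=3 b=-3719/555 c=0 d=2239/4995
  seg 1: a=-5 b=2998/555 c=2239/555 d=-1907/555
  seg 2: a=1 b=117/37 c=-3482/555 d=7766/4995
  seg 3: a=-4 b=1387/185 c=1428/185 d=-267/37
  seg 4: a=4 b=238/185 c=-2577/185 d=859/185
S(9/4) = -82539/11840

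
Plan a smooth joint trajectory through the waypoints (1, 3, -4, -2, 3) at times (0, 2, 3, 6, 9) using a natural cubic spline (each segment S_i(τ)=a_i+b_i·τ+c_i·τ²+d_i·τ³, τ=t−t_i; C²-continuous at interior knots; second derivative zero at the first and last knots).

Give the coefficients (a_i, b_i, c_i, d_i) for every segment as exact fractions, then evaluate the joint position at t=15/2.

  seg 0: a=1 b=208/51 c=0 d=-157/204
  seg 1: a=3 b=-263/51 c=-157/34 d=283/102
  seg 2: a=-4 b=-619/102 c=63/17 d=-149/306
  seg 3: a=-2 b=154/51 c=-23/34 d=23/306
S(15/2) = 343/272

Δ: Δ0=1, Δ1=-7, Δ2=2/3, Δ3=5/3
row 1: diag=6, rhs=-48; c'=1/6, d'=-8
row 2: denom=8−1·1/6=47/6; d'=(46−1·-8)/(47/6)=324/47
row 3: denom=12−3·18/47=510/47; d'=(6−3·324/47)/(510/47)=-23/17
back: M3=-23/17
back: M2=324/47−18/47·-23/17=126/17
back: M1=-8−1/6·126/17=-157/17
M: M0=0, M1=-157/17, M2=126/17, M3=-23/17, M4=0
seg 0: a=1, c=M0/2=0, d=(M1−M0)/(6·2)=-157/204, b=Δ0−h0·(2M0+M1)/6=208/51
seg 1: a=3, c=M1/2=-157/34, d=(M2−M1)/(6·1)=283/102, b=Δ1−h1·(2M1+M2)/6=-263/51
seg 2: a=-4, c=M2/2=63/17, d=(M3−M2)/(6·3)=-149/306, b=Δ2−h2·(2M2+M3)/6=-619/102
seg 3: a=-2, c=M3/2=-23/34, d=(M4−M3)/(6·3)=23/306, b=Δ3−h3·(2M3+M4)/6=154/51
t_q=15/2 → seg 3, τ=3/2; S=-2+154/51·τ+-23/34·τ²+23/306·τ³=343/272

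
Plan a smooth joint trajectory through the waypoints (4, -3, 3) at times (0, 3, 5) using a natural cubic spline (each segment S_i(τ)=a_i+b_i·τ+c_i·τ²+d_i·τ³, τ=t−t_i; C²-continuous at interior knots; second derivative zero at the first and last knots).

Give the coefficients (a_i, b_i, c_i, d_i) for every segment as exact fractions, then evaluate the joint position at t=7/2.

Δ: Δ0=-7/3, Δ1=3
row 1: diag=10, rhs=32; c'=1/5, d'=16/5
back: M1=16/5
M: M0=0, M1=16/5, M2=0
seg 0: a=4, c=M0/2=0, d=(M1−M0)/(6·3)=8/45, b=Δ0−h0·(2M0+M1)/6=-59/15
seg 1: a=-3, c=M1/2=8/5, d=(M2−M1)/(6·2)=-4/15, b=Δ1−h1·(2M1+M2)/6=13/15
t_q=7/2 → seg 1, τ=1/2; S=-3+13/15·τ+8/5·τ²+-4/15·τ³=-11/5

  seg 0: a=4 b=-59/15 c=0 d=8/45
  seg 1: a=-3 b=13/15 c=8/5 d=-4/15
S(7/2) = -11/5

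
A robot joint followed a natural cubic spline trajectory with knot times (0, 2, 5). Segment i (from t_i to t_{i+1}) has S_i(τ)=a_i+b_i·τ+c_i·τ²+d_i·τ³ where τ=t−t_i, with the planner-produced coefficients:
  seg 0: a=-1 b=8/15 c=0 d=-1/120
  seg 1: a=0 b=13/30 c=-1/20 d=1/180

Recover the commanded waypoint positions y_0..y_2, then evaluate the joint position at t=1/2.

y_0 = S_0(0) = a_0 = -1
y_1 = S_1(0) = a_1 = 0
y_2 = S_1(3) = 1
t_q=1/2 is in segment 0 (τ=1/2); S_0(τ)=-47/64

y_0=-1 y_1=0 y_2=1
S(1/2) = -47/64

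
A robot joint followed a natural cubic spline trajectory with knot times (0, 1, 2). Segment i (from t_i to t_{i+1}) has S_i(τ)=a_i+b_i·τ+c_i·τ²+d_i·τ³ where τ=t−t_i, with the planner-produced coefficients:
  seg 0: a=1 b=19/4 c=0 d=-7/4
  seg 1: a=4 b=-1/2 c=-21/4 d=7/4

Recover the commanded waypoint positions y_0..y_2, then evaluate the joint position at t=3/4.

y_0=1 y_1=4 y_2=0
S(3/4) = 979/256

y_0 = S_0(0) = a_0 = 1
y_1 = S_1(0) = a_1 = 4
y_2 = S_1(1) = 0
t_q=3/4 is in segment 0 (τ=3/4); S_0(τ)=979/256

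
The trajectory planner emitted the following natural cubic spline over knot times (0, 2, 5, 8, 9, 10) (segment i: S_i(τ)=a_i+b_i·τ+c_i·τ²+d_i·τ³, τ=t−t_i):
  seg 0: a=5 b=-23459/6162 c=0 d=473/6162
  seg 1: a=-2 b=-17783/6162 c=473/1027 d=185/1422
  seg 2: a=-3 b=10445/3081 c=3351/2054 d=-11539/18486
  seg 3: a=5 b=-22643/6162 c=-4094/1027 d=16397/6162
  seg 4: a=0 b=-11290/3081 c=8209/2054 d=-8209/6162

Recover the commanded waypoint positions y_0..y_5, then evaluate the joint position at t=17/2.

y_0 = S_0(0) = a_0 = 5
y_1 = S_1(0) = a_1 = -2
y_2 = S_2(0) = a_2 = -3
y_3 = S_3(0) = a_3 = 5
y_4 = S_4(0) = a_4 = 0
y_5 = S_4(1) = -1
t_q=17/2 is in segment 3 (τ=1/2); S_3(τ)=41059/16432

y_0=5 y_1=-2 y_2=-3 y_3=5 y_4=0 y_5=-1
S(17/2) = 41059/16432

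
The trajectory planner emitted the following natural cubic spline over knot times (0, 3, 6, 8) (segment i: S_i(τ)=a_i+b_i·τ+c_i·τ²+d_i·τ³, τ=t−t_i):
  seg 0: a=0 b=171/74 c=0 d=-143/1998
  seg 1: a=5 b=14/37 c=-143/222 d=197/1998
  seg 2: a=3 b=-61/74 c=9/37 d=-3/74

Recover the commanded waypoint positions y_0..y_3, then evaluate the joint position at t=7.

y_0=0 y_1=5 y_2=3 y_3=2
S(7) = 88/37

y_0 = S_0(0) = a_0 = 0
y_1 = S_1(0) = a_1 = 5
y_2 = S_2(0) = a_2 = 3
y_3 = S_2(2) = 2
t_q=7 is in segment 2 (τ=1); S_2(τ)=88/37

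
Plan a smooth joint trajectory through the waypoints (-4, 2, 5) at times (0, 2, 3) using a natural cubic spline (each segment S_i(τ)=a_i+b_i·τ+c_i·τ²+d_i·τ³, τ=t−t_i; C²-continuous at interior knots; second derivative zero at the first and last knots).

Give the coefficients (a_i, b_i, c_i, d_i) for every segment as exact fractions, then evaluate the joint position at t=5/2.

  seg 0: a=-4 b=3 c=0 d=0
  seg 1: a=2 b=3 c=0 d=0
S(5/2) = 7/2

Δ: Δ0=3, Δ1=3
row 1: diag=6, rhs=0; c'=1/6, d'=0
back: M1=0
M: M0=0, M1=0, M2=0
seg 0: a=-4, c=M0/2=0, d=(M1−M0)/(6·2)=0, b=Δ0−h0·(2M0+M1)/6=3
seg 1: a=2, c=M1/2=0, d=(M2−M1)/(6·1)=0, b=Δ1−h1·(2M1+M2)/6=3
t_q=5/2 → seg 1, τ=1/2; S=2+3·τ+0·τ²+0·τ³=7/2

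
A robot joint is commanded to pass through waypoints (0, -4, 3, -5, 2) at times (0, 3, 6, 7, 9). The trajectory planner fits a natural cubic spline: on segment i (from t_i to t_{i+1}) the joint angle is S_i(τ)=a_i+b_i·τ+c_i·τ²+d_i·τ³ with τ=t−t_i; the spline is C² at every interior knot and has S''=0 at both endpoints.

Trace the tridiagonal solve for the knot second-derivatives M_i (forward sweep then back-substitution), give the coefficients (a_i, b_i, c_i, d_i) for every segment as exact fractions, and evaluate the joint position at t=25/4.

Δ: Δ0=-4/3, Δ1=7/3, Δ2=-8, Δ3=7/2
row 1: diag=12, rhs=22; c'=1/4, d'=11/6
row 2: denom=8−3·1/4=29/4; d'=(-62−3·11/6)/(29/4)=-270/29
row 3: denom=6−1·4/29=170/29; d'=(69−1·-270/29)/(170/29)=2271/170
back: M3=2271/170
back: M2=-270/29−4/29·2271/170=-948/85
back: M1=11/6−1/4·-948/85=2357/510
M: M0=0, M1=2357/510, M2=-948/85, M3=2271/170, M4=0
seg 0: a=0, c=M0/2=0, d=(M1−M0)/(6·3)=2357/9180, b=Δ0−h0·(2M0+M1)/6=-1239/340
seg 1: a=-4, c=M1/2=2357/1020, d=(M2−M1)/(6·3)=-1609/1836, b=Δ1−h1·(2M1+M2)/6=559/170
seg 2: a=3, c=M2/2=-474/85, d=(M3−M2)/(6·1)=1389/340, b=Δ2−h2·(2M2+M3)/6=-2213/340
seg 3: a=-5, c=M3/2=2271/340, d=(M4−M3)/(6·2)=-757/680, b=Δ3−h3·(2M3+M4)/6=-919/170
t_q=25/4 → seg 2, τ=1/4; S=3+-2213/340·τ+-474/85·τ²+1389/340·τ³=23677/21760

  seg 0: a=0 b=-1239/340 c=0 d=2357/9180
  seg 1: a=-4 b=559/170 c=2357/1020 d=-1609/1836
  seg 2: a=3 b=-2213/340 c=-474/85 d=1389/340
  seg 3: a=-5 b=-919/170 c=2271/340 d=-757/680
S(25/4) = 23677/21760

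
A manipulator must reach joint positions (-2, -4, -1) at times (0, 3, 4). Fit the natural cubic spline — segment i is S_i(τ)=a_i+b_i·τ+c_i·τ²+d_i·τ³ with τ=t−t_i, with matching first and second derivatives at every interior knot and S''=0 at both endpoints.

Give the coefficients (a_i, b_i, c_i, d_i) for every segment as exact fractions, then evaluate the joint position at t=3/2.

Δ: Δ0=-2/3, Δ1=3
row 1: diag=8, rhs=22; c'=1/8, d'=11/4
back: M1=11/4
M: M0=0, M1=11/4, M2=0
seg 0: a=-2, c=M0/2=0, d=(M1−M0)/(6·3)=11/72, b=Δ0−h0·(2M0+M1)/6=-49/24
seg 1: a=-4, c=M1/2=11/8, d=(M2−M1)/(6·1)=-11/24, b=Δ1−h1·(2M1+M2)/6=25/12
t_q=3/2 → seg 0, τ=3/2; S=-2+-49/24·τ+0·τ²+11/72·τ³=-291/64

  seg 0: a=-2 b=-49/24 c=0 d=11/72
  seg 1: a=-4 b=25/12 c=11/8 d=-11/24
S(3/2) = -291/64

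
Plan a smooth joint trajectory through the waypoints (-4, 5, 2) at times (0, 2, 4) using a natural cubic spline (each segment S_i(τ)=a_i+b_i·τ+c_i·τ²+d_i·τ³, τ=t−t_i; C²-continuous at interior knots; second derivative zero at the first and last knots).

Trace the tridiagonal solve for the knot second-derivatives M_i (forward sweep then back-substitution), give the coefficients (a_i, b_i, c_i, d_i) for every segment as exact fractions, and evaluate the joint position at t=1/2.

  seg 0: a=-4 b=6 c=0 d=-3/8
  seg 1: a=5 b=3/2 c=-9/4 d=3/8
S(1/2) = -67/64

Δ: Δ0=9/2, Δ1=-3/2
row 1: diag=8, rhs=-36; c'=1/4, d'=-9/2
back: M1=-9/2
M: M0=0, M1=-9/2, M2=0
seg 0: a=-4, c=M0/2=0, d=(M1−M0)/(6·2)=-3/8, b=Δ0−h0·(2M0+M1)/6=6
seg 1: a=5, c=M1/2=-9/4, d=(M2−M1)/(6·2)=3/8, b=Δ1−h1·(2M1+M2)/6=3/2
t_q=1/2 → seg 0, τ=1/2; S=-4+6·τ+0·τ²+-3/8·τ³=-67/64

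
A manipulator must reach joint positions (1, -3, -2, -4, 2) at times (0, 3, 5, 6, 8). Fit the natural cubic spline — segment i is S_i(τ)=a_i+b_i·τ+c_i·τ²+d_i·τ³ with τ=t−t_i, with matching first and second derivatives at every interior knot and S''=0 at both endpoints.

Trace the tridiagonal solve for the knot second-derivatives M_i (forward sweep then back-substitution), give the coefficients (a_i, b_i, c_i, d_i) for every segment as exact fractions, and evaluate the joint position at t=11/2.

Δ: Δ0=-4/3, Δ1=1/2, Δ2=-2, Δ3=3
row 1: diag=10, rhs=11; c'=1/5, d'=11/10
row 2: denom=6−2·1/5=28/5; d'=(-15−2·11/10)/(28/5)=-43/14
row 3: denom=6−1·5/28=163/28; d'=(30−1·-43/14)/(163/28)=926/163
back: M3=926/163
back: M2=-43/14−5/28·926/163=-666/163
back: M1=11/10−1/5·-666/163=625/326
M: M0=0, M1=625/326, M2=-666/163, M3=926/163, M4=0
seg 0: a=1, c=M0/2=0, d=(M1−M0)/(6·3)=625/5868, b=Δ0−h0·(2M0+M1)/6=-4483/1956
seg 1: a=-3, c=M1/2=625/652, d=(M2−M1)/(6·2)=-1957/3912, b=Δ1−h1·(2M1+M2)/6=571/978
seg 2: a=-2, c=M2/2=-333/163, d=(M3−M2)/(6·1)=796/489, b=Δ2−h2·(2M2+M3)/6=-775/489
seg 3: a=-4, c=M3/2=463/163, d=(M4−M3)/(6·2)=-463/978, b=Δ3−h3·(2M3+M4)/6=-385/489
t_q=11/2 → seg 2, τ=1/2; S=-2+-775/489·τ+-333/163·τ²+796/489·τ³=-2021/652

  seg 0: a=1 b=-4483/1956 c=0 d=625/5868
  seg 1: a=-3 b=571/978 c=625/652 d=-1957/3912
  seg 2: a=-2 b=-775/489 c=-333/163 d=796/489
  seg 3: a=-4 b=-385/489 c=463/163 d=-463/978
S(11/2) = -2021/652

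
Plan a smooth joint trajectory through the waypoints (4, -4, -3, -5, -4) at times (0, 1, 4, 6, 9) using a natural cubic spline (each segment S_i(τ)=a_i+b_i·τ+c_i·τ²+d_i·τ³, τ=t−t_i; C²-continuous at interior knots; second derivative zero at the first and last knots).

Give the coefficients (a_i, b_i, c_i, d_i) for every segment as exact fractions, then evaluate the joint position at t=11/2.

  seg 0: a=4 b=-3136/339 c=0 d=424/339
  seg 1: a=-4 b=-1864/339 c=424/113 d=-613/1017
  seg 2: a=-3 b=251/339 c=-189/113 d=136/339
  seg 3: a=-5 b=-385/339 c=83/113 d=-83/1017
S(11/2) = -1943/452

Δ: Δ0=-8, Δ1=1/3, Δ2=-1, Δ3=1/3
row 1: diag=8, rhs=50; c'=3/8, d'=25/4
row 2: denom=10−3·3/8=71/8; d'=(-8−3·25/4)/(71/8)=-214/71
row 3: denom=10−2·16/71=678/71; d'=(8−2·-214/71)/(678/71)=166/113
back: M3=166/113
back: M2=-214/71−16/71·166/113=-378/113
back: M1=25/4−3/8·-378/113=848/113
M: M0=0, M1=848/113, M2=-378/113, M3=166/113, M4=0
seg 0: a=4, c=M0/2=0, d=(M1−M0)/(6·1)=424/339, b=Δ0−h0·(2M0+M1)/6=-3136/339
seg 1: a=-4, c=M1/2=424/113, d=(M2−M1)/(6·3)=-613/1017, b=Δ1−h1·(2M1+M2)/6=-1864/339
seg 2: a=-3, c=M2/2=-189/113, d=(M3−M2)/(6·2)=136/339, b=Δ2−h2·(2M2+M3)/6=251/339
seg 3: a=-5, c=M3/2=83/113, d=(M4−M3)/(6·3)=-83/1017, b=Δ3−h3·(2M3+M4)/6=-385/339
t_q=11/2 → seg 2, τ=3/2; S=-3+251/339·τ+-189/113·τ²+136/339·τ³=-1943/452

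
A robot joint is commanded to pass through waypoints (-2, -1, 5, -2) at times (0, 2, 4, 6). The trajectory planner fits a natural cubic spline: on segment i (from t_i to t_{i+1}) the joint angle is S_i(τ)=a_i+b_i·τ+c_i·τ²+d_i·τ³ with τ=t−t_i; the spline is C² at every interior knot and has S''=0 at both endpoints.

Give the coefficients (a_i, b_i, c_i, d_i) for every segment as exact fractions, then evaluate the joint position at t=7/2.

Δ: Δ0=1/2, Δ1=3, Δ2=-7/2
row 1: diag=8, rhs=15; c'=1/4, d'=15/8
row 2: denom=8−2·1/4=15/2; d'=(-39−2·15/8)/(15/2)=-57/10
back: M2=-57/10
back: M1=15/8−1/4·-57/10=33/10
M: M0=0, M1=33/10, M2=-57/10, M3=0
seg 0: a=-2, c=M0/2=0, d=(M1−M0)/(6·2)=11/40, b=Δ0−h0·(2M0+M1)/6=-3/5
seg 1: a=-1, c=M1/2=33/20, d=(M2−M1)/(6·2)=-3/4, b=Δ1−h1·(2M1+M2)/6=27/10
seg 2: a=5, c=M2/2=-57/20, d=(M3−M2)/(6·2)=19/40, b=Δ2−h2·(2M2+M3)/6=3/10
t_q=7/2 → seg 1, τ=3/2; S=-1+27/10·τ+33/20·τ²+-3/4·τ³=677/160

  seg 0: a=-2 b=-3/5 c=0 d=11/40
  seg 1: a=-1 b=27/10 c=33/20 d=-3/4
  seg 2: a=5 b=3/10 c=-57/20 d=19/40
S(7/2) = 677/160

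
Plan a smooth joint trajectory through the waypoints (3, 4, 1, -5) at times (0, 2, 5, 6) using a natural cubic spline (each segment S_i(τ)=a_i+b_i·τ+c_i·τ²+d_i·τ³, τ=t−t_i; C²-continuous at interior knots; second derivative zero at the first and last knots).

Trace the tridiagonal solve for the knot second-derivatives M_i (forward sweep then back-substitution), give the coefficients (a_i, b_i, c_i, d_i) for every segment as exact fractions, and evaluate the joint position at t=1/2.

  seg 0: a=3 b=59/142 c=0 d=3/142
  seg 1: a=4 b=95/142 c=9/71 d=-97/426
  seg 2: a=1 b=-335/71 c=-273/142 d=91/142
S(1/2) = 3647/1136

Δ: Δ0=1/2, Δ1=-1, Δ2=-6
row 1: diag=10, rhs=-9; c'=3/10, d'=-9/10
row 2: denom=8−3·3/10=71/10; d'=(-30−3·-9/10)/(71/10)=-273/71
back: M2=-273/71
back: M1=-9/10−3/10·-273/71=18/71
M: M0=0, M1=18/71, M2=-273/71, M3=0
seg 0: a=3, c=M0/2=0, d=(M1−M0)/(6·2)=3/142, b=Δ0−h0·(2M0+M1)/6=59/142
seg 1: a=4, c=M1/2=9/71, d=(M2−M1)/(6·3)=-97/426, b=Δ1−h1·(2M1+M2)/6=95/142
seg 2: a=1, c=M2/2=-273/142, d=(M3−M2)/(6·1)=91/142, b=Δ2−h2·(2M2+M3)/6=-335/71
t_q=1/2 → seg 0, τ=1/2; S=3+59/142·τ+0·τ²+3/142·τ³=3647/1136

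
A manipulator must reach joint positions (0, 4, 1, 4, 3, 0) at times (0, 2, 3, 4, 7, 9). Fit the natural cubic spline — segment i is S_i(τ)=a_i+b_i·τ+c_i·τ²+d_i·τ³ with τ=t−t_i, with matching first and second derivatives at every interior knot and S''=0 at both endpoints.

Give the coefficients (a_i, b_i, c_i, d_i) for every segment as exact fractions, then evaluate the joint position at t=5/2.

Δ: Δ0=2, Δ1=-3, Δ2=3, Δ3=-1/3, Δ4=-3/2
row 1: diag=6, rhs=-30; c'=1/6, d'=-5
row 2: denom=4−1·1/6=23/6; d'=(36−1·-5)/(23/6)=246/23
row 3: denom=8−1·6/23=178/23; d'=(-20−1·246/23)/(178/23)=-353/89
row 4: denom=10−3·69/178=1573/178; d'=(-7−3·-353/89)/(1573/178)=872/1573
back: M4=872/1573
back: M3=-353/89−69/178·872/1573=-6577/1573
back: M2=246/23−6/23·-6577/1573=18540/1573
back: M1=-5−1/6·18540/1573=-10955/1573
M: M0=0, M1=-10955/1573, M2=18540/1573, M3=-6577/1573, M4=872/1573, M5=0
seg 0: a=0, c=M0/2=0, d=(M1−M0)/(6·2)=-10955/18876, b=Δ0−h0·(2M0+M1)/6=20393/4719
seg 1: a=4, c=M1/2=-10955/3146, d=(M2−M1)/(6·1)=29495/9438, b=Δ1−h1·(2M1+M2)/6=-12472/4719
seg 2: a=1, c=M2/2=9270/1573, d=(M3−M2)/(6·1)=-25117/9438, b=Δ2−h2·(2M2+M3)/6=-199/858
seg 3: a=4, c=M3/2=-6577/3146, d=(M4−M3)/(6·3)=191/726, b=Δ3−h3·(2M3+M4)/6=16850/4719
seg 4: a=3, c=M4/2=436/1573, d=(M5−M4)/(6·2)=-218/4719, b=Δ4−h4·(2M4+M5)/6=-17645/9438
t_q=5/2 → seg 1, τ=1/2; S=4+-12472/4719·τ+-10955/3146·τ²+29495/9438·τ³=55335/25168

  seg 0: a=0 b=20393/4719 c=0 d=-10955/18876
  seg 1: a=4 b=-12472/4719 c=-10955/3146 d=29495/9438
  seg 2: a=1 b=-199/858 c=9270/1573 d=-25117/9438
  seg 3: a=4 b=16850/4719 c=-6577/3146 d=191/726
  seg 4: a=3 b=-17645/9438 c=436/1573 d=-218/4719
S(5/2) = 55335/25168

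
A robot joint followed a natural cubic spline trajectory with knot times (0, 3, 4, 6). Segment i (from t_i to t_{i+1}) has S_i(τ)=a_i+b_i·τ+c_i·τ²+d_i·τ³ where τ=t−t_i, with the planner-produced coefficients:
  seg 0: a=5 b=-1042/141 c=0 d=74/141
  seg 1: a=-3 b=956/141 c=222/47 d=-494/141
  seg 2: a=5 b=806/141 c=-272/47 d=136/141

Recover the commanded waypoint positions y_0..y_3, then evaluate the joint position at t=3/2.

y_0 = S_0(0) = a_0 = 5
y_1 = S_1(0) = a_1 = -3
y_2 = S_2(0) = a_2 = 5
y_3 = S_2(2) = 1
t_q=3/2 is in segment 0 (τ=3/2); S_0(τ)=-811/188

y_0=5 y_1=-3 y_2=5 y_3=1
S(3/2) = -811/188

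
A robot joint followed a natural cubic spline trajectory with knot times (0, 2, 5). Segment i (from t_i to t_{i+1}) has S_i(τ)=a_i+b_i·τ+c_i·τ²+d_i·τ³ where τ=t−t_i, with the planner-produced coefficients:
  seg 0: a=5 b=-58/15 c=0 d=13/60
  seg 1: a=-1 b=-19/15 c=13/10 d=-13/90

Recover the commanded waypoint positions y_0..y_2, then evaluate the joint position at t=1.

y_0=5 y_1=-1 y_2=3
S(1) = 27/20

y_0 = S_0(0) = a_0 = 5
y_1 = S_1(0) = a_1 = -1
y_2 = S_1(3) = 3
t_q=1 is in segment 0 (τ=1); S_0(τ)=27/20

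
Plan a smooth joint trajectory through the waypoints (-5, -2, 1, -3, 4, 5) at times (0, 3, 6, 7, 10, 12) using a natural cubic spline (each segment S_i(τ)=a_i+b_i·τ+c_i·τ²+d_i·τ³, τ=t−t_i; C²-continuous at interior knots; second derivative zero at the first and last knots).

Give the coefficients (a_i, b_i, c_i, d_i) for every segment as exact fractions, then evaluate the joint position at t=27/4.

Δ: Δ0=1, Δ1=1, Δ2=-4, Δ3=7/3, Δ4=1/2
row 1: diag=12, rhs=0; c'=1/4, d'=0
row 2: denom=8−3·1/4=29/4; d'=(-30−3·0)/(29/4)=-120/29
row 3: denom=8−1·4/29=228/29; d'=(38−1·-120/29)/(228/29)=611/114
row 4: denom=10−3·29/76=673/76; d'=(-11−3·611/114)/(673/76)=-2058/673
back: M4=-2058/673
back: M3=611/114−29/76·-2058/673=13177/2019
back: M2=-120/29−4/29·13177/2019=-10172/2019
back: M1=0−1/4·-10172/2019=2543/2019
M: M0=0, M1=2543/2019, M2=-10172/2019, M3=13177/2019, M4=-2058/673, M5=0
seg 0: a=-5, c=M0/2=0, d=(M1−M0)/(6·3)=2543/36342, b=Δ0−h0·(2M0+M1)/6=1495/4038
seg 1: a=-2, c=M1/2=2543/4038, d=(M2−M1)/(6·3)=-12715/36342, b=Δ1−h1·(2M1+M2)/6=4562/2019
seg 2: a=1, c=M2/2=-5086/2019, d=(M3−M2)/(6·1)=7783/4038, b=Δ2−h2·(2M2+M3)/6=-13763/4038
seg 3: a=-3, c=M3/2=13177/4038, d=(M4−M3)/(6·3)=-19351/36342, b=Δ3−h3·(2M3+M4)/6=-1793/673
seg 4: a=4, c=M4/2=-1029/673, d=(M5−M4)/(6·2)=343/1346, b=Δ4−h4·(2M4+M5)/6=3417/1346
t_q=27/4 → seg 2, τ=3/4; S=1+-13763/4038·τ+-5086/2019·τ²+7783/4038·τ³=-186081/86144

  seg 0: a=-5 b=1495/4038 c=0 d=2543/36342
  seg 1: a=-2 b=4562/2019 c=2543/4038 d=-12715/36342
  seg 2: a=1 b=-13763/4038 c=-5086/2019 d=7783/4038
  seg 3: a=-3 b=-1793/673 c=13177/4038 d=-19351/36342
  seg 4: a=4 b=3417/1346 c=-1029/673 d=343/1346
S(27/4) = -186081/86144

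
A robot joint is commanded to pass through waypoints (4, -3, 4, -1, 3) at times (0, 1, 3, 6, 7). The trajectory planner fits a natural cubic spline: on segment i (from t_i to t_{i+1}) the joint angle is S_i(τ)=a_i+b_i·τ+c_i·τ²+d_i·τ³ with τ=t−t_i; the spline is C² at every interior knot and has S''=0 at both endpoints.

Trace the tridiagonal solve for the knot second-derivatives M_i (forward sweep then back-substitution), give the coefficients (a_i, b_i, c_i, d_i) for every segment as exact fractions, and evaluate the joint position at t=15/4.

  seg 0: a=4 b=-21721/2364 c=0 d=5173/2364
  seg 1: a=-3 b=-3101/1182 c=5173/788 d=-8281/4728
  seg 2: a=4 b=1547/591 c=-777/197 d=1487/1773
  seg 3: a=-1 b=944/591 c=710/197 d=-710/591
S(15/4) = 51673/12608

Δ: Δ0=-7, Δ1=7/2, Δ2=-5/3, Δ3=4
row 1: diag=6, rhs=63; c'=1/3, d'=21/2
row 2: denom=10−2·1/3=28/3; d'=(-31−2·21/2)/(28/3)=-39/7
row 3: denom=8−3·9/28=197/28; d'=(34−3·-39/7)/(197/28)=1420/197
back: M3=1420/197
back: M2=-39/7−9/28·1420/197=-1554/197
back: M1=21/2−1/3·-1554/197=5173/394
M: M0=0, M1=5173/394, M2=-1554/197, M3=1420/197, M4=0
seg 0: a=4, c=M0/2=0, d=(M1−M0)/(6·1)=5173/2364, b=Δ0−h0·(2M0+M1)/6=-21721/2364
seg 1: a=-3, c=M1/2=5173/788, d=(M2−M1)/(6·2)=-8281/4728, b=Δ1−h1·(2M1+M2)/6=-3101/1182
seg 2: a=4, c=M2/2=-777/197, d=(M3−M2)/(6·3)=1487/1773, b=Δ2−h2·(2M2+M3)/6=1547/591
seg 3: a=-1, c=M3/2=710/197, d=(M4−M3)/(6·1)=-710/591, b=Δ3−h3·(2M3+M4)/6=944/591
t_q=15/4 → seg 2, τ=3/4; S=4+1547/591·τ+-777/197·τ²+1487/1773·τ³=51673/12608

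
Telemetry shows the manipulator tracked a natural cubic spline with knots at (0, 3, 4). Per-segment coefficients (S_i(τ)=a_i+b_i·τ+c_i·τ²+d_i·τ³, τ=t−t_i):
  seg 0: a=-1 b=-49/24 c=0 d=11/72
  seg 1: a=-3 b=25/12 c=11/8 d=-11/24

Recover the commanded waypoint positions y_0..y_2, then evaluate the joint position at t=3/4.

y_0=-1 y_1=-3 y_2=0
S(3/4) = -1263/512

y_0 = S_0(0) = a_0 = -1
y_1 = S_1(0) = a_1 = -3
y_2 = S_1(1) = 0
t_q=3/4 is in segment 0 (τ=3/4); S_0(τ)=-1263/512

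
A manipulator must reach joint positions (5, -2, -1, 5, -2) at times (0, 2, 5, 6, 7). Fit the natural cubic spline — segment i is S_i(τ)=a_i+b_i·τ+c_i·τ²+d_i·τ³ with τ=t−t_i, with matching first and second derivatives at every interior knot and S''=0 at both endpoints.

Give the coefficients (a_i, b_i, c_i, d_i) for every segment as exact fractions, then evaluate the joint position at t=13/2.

  seg 0: a=5 b=-1474/411 c=0 d=71/3288
  seg 1: a=-2 b=-2735/822 c=71/548 d=1793/4932
  seg 2: a=-1 b=11945/1644 c=466/137 d=-7673/1644
  seg 3: a=5 b=55/822 c=-5809/548 d=5809/1644
S(13/2) = 12385/4384

Δ: Δ0=-7/2, Δ1=1/3, Δ2=6, Δ3=-7
row 1: diag=10, rhs=23; c'=3/10, d'=23/10
row 2: denom=8−3·3/10=71/10; d'=(34−3·23/10)/(71/10)=271/71
row 3: denom=4−1·10/71=274/71; d'=(-78−1·271/71)/(274/71)=-5809/274
back: M3=-5809/274
back: M2=271/71−10/71·-5809/274=932/137
back: M1=23/10−3/10·932/137=71/274
M: M0=0, M1=71/274, M2=932/137, M3=-5809/274, M4=0
seg 0: a=5, c=M0/2=0, d=(M1−M0)/(6·2)=71/3288, b=Δ0−h0·(2M0+M1)/6=-1474/411
seg 1: a=-2, c=M1/2=71/548, d=(M2−M1)/(6·3)=1793/4932, b=Δ1−h1·(2M1+M2)/6=-2735/822
seg 2: a=-1, c=M2/2=466/137, d=(M3−M2)/(6·1)=-7673/1644, b=Δ2−h2·(2M2+M3)/6=11945/1644
seg 3: a=5, c=M3/2=-5809/548, d=(M4−M3)/(6·1)=5809/1644, b=Δ3−h3·(2M3+M4)/6=55/822
t_q=13/2 → seg 3, τ=1/2; S=5+55/822·τ+-5809/548·τ²+5809/1644·τ³=12385/4384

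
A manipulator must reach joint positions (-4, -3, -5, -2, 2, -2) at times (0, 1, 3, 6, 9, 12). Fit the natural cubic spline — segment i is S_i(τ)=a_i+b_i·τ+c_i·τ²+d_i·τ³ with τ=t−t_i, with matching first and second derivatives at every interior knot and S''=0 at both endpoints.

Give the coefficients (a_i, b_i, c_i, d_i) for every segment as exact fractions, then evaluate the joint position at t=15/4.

Δ: Δ0=1, Δ1=-1, Δ2=1, Δ3=4/3, Δ4=-4/3
row 1: diag=6, rhs=-12; c'=1/3, d'=-2
row 2: denom=10−2·1/3=28/3; d'=(12−2·-2)/(28/3)=12/7
row 3: denom=12−3·9/28=309/28; d'=(2−3·12/7)/(309/28)=-88/309
row 4: denom=12−3·28/103=1152/103; d'=(-16−3·-88/309)/(1152/103)=-65/48
back: M4=-65/48
back: M3=-88/309−28/103·-65/48=1/12
back: M2=12/7−9/28·1/12=27/16
back: M1=-2−1/3·27/16=-41/16
M: M0=0, M1=-41/16, M2=27/16, M3=1/12, M4=-65/48, M5=0
seg 0: a=-4, c=M0/2=0, d=(M1−M0)/(6·1)=-41/96, b=Δ0−h0·(2M0+M1)/6=137/96
seg 1: a=-3, c=M1/2=-41/32, d=(M2−M1)/(6·2)=17/48, b=Δ1−h1·(2M1+M2)/6=7/48
seg 2: a=-5, c=M2/2=27/32, d=(M3−M2)/(6·3)=-77/864, b=Δ2−h2·(2M2+M3)/6=-35/48
seg 3: a=-2, c=M3/2=1/24, d=(M4−M3)/(6·3)=-23/288, b=Δ3−h3·(2M3+M4)/6=185/96
seg 4: a=2, c=M4/2=-65/96, d=(M5−M4)/(6·3)=65/864, b=Δ4−h4·(2M4+M5)/6=1/48
t_q=15/4 → seg 2, τ=3/4; S=-5+-35/48·τ+27/32·τ²+-77/864·τ³=-10465/2048

  seg 0: a=-4 b=137/96 c=0 d=-41/96
  seg 1: a=-3 b=7/48 c=-41/32 d=17/48
  seg 2: a=-5 b=-35/48 c=27/32 d=-77/864
  seg 3: a=-2 b=185/96 c=1/24 d=-23/288
  seg 4: a=2 b=1/48 c=-65/96 d=65/864
S(15/4) = -10465/2048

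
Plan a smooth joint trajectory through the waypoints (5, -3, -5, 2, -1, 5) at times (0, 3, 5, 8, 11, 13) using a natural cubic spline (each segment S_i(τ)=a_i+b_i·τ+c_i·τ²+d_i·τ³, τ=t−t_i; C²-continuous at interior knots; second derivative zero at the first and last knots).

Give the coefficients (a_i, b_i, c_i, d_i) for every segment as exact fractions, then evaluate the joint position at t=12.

Δ: Δ0=-8/3, Δ1=-1, Δ2=7/3, Δ3=-1, Δ4=3
row 1: diag=10, rhs=10; c'=1/5, d'=1
row 2: denom=10−2·1/5=48/5; d'=(20−2·1)/(48/5)=15/8
row 3: denom=12−3·5/16=177/16; d'=(-20−3·15/8)/(177/16)=-410/177
row 4: denom=10−3·16/59=542/59; d'=(24−3·-410/177)/(542/59)=913/271
back: M4=913/271
back: M3=-410/177−16/59·913/271=-2626/813
back: M2=15/8−5/16·-2626/813=2345/813
back: M1=1−1/5·2345/813=344/813
M: M0=0, M1=344/813, M2=2345/813, M3=-2626/813, M4=913/271, M5=0
seg 0: a=5, c=M0/2=0, d=(M1−M0)/(6·3)=172/7317, b=Δ0−h0·(2M0+M1)/6=-780/271
seg 1: a=-3, c=M1/2=172/813, d=(M2−M1)/(6·2)=667/3252, b=Δ1−h1·(2M1+M2)/6=-608/271
seg 2: a=-5, c=M2/2=2345/1626, d=(M3−M2)/(6·3)=-1657/4878, b=Δ2−h2·(2M2+M3)/6=865/813
seg 3: a=2, c=M3/2=-1313/813, d=(M4−M3)/(6·3)=5365/14634, b=Δ3−h3·(2M3+M4)/6=887/1626
seg 4: a=-1, c=M4/2=913/542, d=(M5−M4)/(6·2)=-913/3252, b=Δ4−h4·(2M4+M5)/6=613/813
t_q=12 → seg 4, τ=1; S=-1+613/813·τ+913/542·τ²+-913/3252·τ³=1255/1084

  seg 0: a=5 b=-780/271 c=0 d=172/7317
  seg 1: a=-3 b=-608/271 c=172/813 d=667/3252
  seg 2: a=-5 b=865/813 c=2345/1626 d=-1657/4878
  seg 3: a=2 b=887/1626 c=-1313/813 d=5365/14634
  seg 4: a=-1 b=613/813 c=913/542 d=-913/3252
S(12) = 1255/1084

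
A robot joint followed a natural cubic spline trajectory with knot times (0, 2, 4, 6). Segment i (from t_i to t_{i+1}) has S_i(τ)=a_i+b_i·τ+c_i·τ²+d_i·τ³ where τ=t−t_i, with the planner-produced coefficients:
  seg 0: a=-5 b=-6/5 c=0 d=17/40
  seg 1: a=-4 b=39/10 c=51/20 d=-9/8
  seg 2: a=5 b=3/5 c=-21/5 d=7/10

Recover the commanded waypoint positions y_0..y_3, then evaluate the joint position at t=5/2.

y_0 = S_0(0) = a_0 = -5
y_1 = S_1(0) = a_1 = -4
y_2 = S_2(0) = a_2 = 5
y_3 = S_2(2) = -5
t_q=5/2 is in segment 1 (τ=1/2); S_1(τ)=-497/320

y_0=-5 y_1=-4 y_2=5 y_3=-5
S(5/2) = -497/320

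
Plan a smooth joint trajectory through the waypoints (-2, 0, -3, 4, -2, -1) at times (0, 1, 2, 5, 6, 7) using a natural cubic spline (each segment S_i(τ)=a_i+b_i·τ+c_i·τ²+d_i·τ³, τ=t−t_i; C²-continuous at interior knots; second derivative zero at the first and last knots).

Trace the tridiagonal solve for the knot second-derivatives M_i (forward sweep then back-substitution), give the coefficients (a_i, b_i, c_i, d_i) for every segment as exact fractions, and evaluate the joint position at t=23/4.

Δ: Δ0=2, Δ1=-3, Δ2=7/3, Δ3=-6, Δ4=1
row 1: diag=4, rhs=-30; c'=1/4, d'=-15/2
row 2: denom=8−1·1/4=31/4; d'=(32−1·-15/2)/(31/4)=158/31
row 3: denom=8−3·12/31=212/31; d'=(-50−3·158/31)/(212/31)=-506/53
row 4: denom=4−1·31/212=817/212; d'=(42−1·-506/53)/(817/212)=10928/817
back: M4=10928/817
back: M3=-506/53−31/212·10928/817=-9398/817
back: M2=158/31−12/31·-9398/817=7802/817
back: M1=-15/2−1/4·7802/817=-8078/817
M: M0=0, M1=-8078/817, M2=7802/817, M3=-9398/817, M4=10928/817, M5=0
seg 0: a=-2, c=M0/2=0, d=(M1−M0)/(6·1)=-4039/2451, b=Δ0−h0·(2M0+M1)/6=8941/2451
seg 1: a=0, c=M1/2=-4039/817, d=(M2−M1)/(6·1)=7940/2451, b=Δ1−h1·(2M1+M2)/6=-3176/2451
seg 2: a=-3, c=M2/2=3901/817, d=(M3−M2)/(6·3)=-200/171, b=Δ2−h2·(2M2+M3)/6=-3590/2451
seg 3: a=4, c=M3/2=-4699/817, d=(M4−M3)/(6·1)=10163/2451, b=Δ3−h3·(2M3+M4)/6=-10772/2451
seg 4: a=-2, c=M4/2=5464/817, d=(M5−M4)/(6·1)=-5464/2451, b=Δ4−h4·(2M4+M5)/6=-8477/2451
t_q=23/4 → seg 3, τ=3/4; S=4+-10772/2451·τ+-4699/817·τ²+10163/2451·τ³=-40897/52288

  seg 0: a=-2 b=8941/2451 c=0 d=-4039/2451
  seg 1: a=0 b=-3176/2451 c=-4039/817 d=7940/2451
  seg 2: a=-3 b=-3590/2451 c=3901/817 d=-200/171
  seg 3: a=4 b=-10772/2451 c=-4699/817 d=10163/2451
  seg 4: a=-2 b=-8477/2451 c=5464/817 d=-5464/2451
S(23/4) = -40897/52288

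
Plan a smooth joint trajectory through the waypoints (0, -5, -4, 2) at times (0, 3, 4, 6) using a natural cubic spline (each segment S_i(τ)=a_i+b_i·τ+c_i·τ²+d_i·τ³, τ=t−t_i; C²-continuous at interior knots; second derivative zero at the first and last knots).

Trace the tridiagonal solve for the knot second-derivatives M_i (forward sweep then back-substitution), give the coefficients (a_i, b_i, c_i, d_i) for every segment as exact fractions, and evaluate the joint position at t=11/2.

Δ: Δ0=-5/3, Δ1=1, Δ2=3
row 1: diag=8, rhs=16; c'=1/8, d'=2
row 2: denom=6−1·1/8=47/8; d'=(12−1·2)/(47/8)=80/47
back: M2=80/47
back: M1=2−1/8·80/47=84/47
M: M0=0, M1=84/47, M2=80/47, M3=0
seg 0: a=0, c=M0/2=0, d=(M1−M0)/(6·3)=14/141, b=Δ0−h0·(2M0+M1)/6=-361/141
seg 1: a=-5, c=M1/2=42/47, d=(M2−M1)/(6·1)=-2/141, b=Δ1−h1·(2M1+M2)/6=17/141
seg 2: a=-4, c=M2/2=40/47, d=(M3−M2)/(6·2)=-20/141, b=Δ2−h2·(2M2+M3)/6=263/141
t_q=11/2 → seg 2, τ=3/2; S=-4+263/141·τ+40/47·τ²+-20/141·τ³=11/47

  seg 0: a=0 b=-361/141 c=0 d=14/141
  seg 1: a=-5 b=17/141 c=42/47 d=-2/141
  seg 2: a=-4 b=263/141 c=40/47 d=-20/141
S(11/2) = 11/47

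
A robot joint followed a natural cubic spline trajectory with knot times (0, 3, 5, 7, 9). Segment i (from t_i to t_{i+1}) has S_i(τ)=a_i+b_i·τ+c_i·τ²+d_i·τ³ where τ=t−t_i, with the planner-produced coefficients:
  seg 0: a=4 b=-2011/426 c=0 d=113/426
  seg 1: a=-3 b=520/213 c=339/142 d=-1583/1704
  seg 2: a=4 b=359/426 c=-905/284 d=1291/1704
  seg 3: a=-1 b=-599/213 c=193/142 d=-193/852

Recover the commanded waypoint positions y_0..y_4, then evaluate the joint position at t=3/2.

y_0=4 y_1=-3 y_2=4 y_3=-1 y_4=-3
S(3/2) = -2483/1136

y_0 = S_0(0) = a_0 = 4
y_1 = S_1(0) = a_1 = -3
y_2 = S_2(0) = a_2 = 4
y_3 = S_3(0) = a_3 = -1
y_4 = S_3(2) = -3
t_q=3/2 is in segment 0 (τ=3/2); S_0(τ)=-2483/1136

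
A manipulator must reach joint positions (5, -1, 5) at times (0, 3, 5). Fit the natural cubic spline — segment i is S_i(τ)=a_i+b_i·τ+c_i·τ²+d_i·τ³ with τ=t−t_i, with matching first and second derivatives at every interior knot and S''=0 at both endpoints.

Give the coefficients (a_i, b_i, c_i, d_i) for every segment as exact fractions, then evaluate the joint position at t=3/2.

Δ: Δ0=-2, Δ1=3
row 1: diag=10, rhs=30; c'=1/5, d'=3
back: M1=3
M: M0=0, M1=3, M2=0
seg 0: a=5, c=M0/2=0, d=(M1−M0)/(6·3)=1/6, b=Δ0−h0·(2M0+M1)/6=-7/2
seg 1: a=-1, c=M1/2=3/2, d=(M2−M1)/(6·2)=-1/4, b=Δ1−h1·(2M1+M2)/6=1
t_q=3/2 → seg 0, τ=3/2; S=5+-7/2·τ+0·τ²+1/6·τ³=5/16

  seg 0: a=5 b=-7/2 c=0 d=1/6
  seg 1: a=-1 b=1 c=3/2 d=-1/4
S(3/2) = 5/16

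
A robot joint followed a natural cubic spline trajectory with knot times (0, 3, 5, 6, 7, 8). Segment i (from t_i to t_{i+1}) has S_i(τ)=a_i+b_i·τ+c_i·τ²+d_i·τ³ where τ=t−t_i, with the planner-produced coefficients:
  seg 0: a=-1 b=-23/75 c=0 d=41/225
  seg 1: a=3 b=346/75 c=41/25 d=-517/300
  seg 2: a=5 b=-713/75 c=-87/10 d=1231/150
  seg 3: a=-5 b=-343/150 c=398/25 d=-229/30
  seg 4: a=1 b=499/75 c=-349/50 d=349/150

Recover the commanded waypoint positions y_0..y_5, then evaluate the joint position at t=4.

y_0=-1 y_1=3 y_2=5 y_3=-5 y_4=1 y_5=3
S(4) = 753/100

y_0 = S_0(0) = a_0 = -1
y_1 = S_1(0) = a_1 = 3
y_2 = S_2(0) = a_2 = 5
y_3 = S_3(0) = a_3 = -5
y_4 = S_4(0) = a_4 = 1
y_5 = S_4(1) = 3
t_q=4 is in segment 1 (τ=1); S_1(τ)=753/100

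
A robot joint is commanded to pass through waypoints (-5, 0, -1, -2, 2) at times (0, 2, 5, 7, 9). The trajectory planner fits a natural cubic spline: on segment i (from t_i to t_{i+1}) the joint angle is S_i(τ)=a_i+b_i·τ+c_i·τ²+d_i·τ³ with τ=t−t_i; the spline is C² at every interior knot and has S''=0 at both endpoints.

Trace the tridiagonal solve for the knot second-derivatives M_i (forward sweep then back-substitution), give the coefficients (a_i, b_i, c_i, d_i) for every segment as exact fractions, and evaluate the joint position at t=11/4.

Δ: Δ0=5/2, Δ1=-1/3, Δ2=-1/2, Δ3=2
row 1: diag=10, rhs=-17; c'=3/10, d'=-17/10
row 2: denom=10−3·3/10=91/10; d'=(-1−3·-17/10)/(91/10)=41/91
row 3: denom=8−2·20/91=688/91; d'=(15−2·41/91)/(688/91)=1283/688
back: M3=1283/688
back: M2=41/91−20/91·1283/688=7/172
back: M1=-17/10−3/10·7/172=-589/344
M: M0=0, M1=-589/344, M2=7/172, M3=1283/688, M4=0
seg 0: a=-5, c=M0/2=0, d=(M1−M0)/(6·2)=-589/4128, b=Δ0−h0·(2M0+M1)/6=3169/1032
seg 1: a=0, c=M1/2=-589/688, d=(M2−M1)/(6·3)=67/688, b=Δ1−h1·(2M1+M2)/6=701/516
seg 2: a=-1, c=M2/2=7/344, d=(M3−M2)/(6·2)=1255/8256, b=Δ2−h2·(2M2+M3)/6=-2371/2064
seg 3: a=-2, c=M3/2=1283/1376, d=(M4−M3)/(6·2)=-1283/8256, b=Δ3−h3·(2M3+M4)/6=781/1032
t_q=11/4 → seg 1, τ=3/4; S=0+701/516·τ+-589/688·τ²+67/688·τ³=25469/44032

  seg 0: a=-5 b=3169/1032 c=0 d=-589/4128
  seg 1: a=0 b=701/516 c=-589/688 d=67/688
  seg 2: a=-1 b=-2371/2064 c=7/344 d=1255/8256
  seg 3: a=-2 b=781/1032 c=1283/1376 d=-1283/8256
S(11/4) = 25469/44032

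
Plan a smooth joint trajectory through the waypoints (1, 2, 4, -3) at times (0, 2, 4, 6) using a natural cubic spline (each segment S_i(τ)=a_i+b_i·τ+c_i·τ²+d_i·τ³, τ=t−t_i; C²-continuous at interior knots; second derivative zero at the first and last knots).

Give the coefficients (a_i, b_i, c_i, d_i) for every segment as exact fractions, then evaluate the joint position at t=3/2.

Δ: Δ0=1/2, Δ1=1, Δ2=-7/2
row 1: diag=8, rhs=3; c'=1/4, d'=3/8
row 2: denom=8−2·1/4=15/2; d'=(-27−2·3/8)/(15/2)=-37/10
back: M2=-37/10
back: M1=3/8−1/4·-37/10=13/10
M: M0=0, M1=13/10, M2=-37/10, M3=0
seg 0: a=1, c=M0/2=0, d=(M1−M0)/(6·2)=13/120, b=Δ0−h0·(2M0+M1)/6=1/15
seg 1: a=2, c=M1/2=13/20, d=(M2−M1)/(6·2)=-5/12, b=Δ1−h1·(2M1+M2)/6=41/30
seg 2: a=4, c=M2/2=-37/20, d=(M3−M2)/(6·2)=37/120, b=Δ2−h2·(2M2+M3)/6=-31/30
t_q=3/2 → seg 0, τ=3/2; S=1+1/15·τ+0·τ²+13/120·τ³=469/320

  seg 0: a=1 b=1/15 c=0 d=13/120
  seg 1: a=2 b=41/30 c=13/20 d=-5/12
  seg 2: a=4 b=-31/30 c=-37/20 d=37/120
S(3/2) = 469/320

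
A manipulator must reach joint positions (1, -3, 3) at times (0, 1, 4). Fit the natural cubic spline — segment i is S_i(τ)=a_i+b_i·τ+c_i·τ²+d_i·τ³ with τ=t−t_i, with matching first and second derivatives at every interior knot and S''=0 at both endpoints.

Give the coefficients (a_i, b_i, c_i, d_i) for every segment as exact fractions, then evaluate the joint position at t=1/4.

  seg 0: a=1 b=-19/4 c=0 d=3/4
  seg 1: a=-3 b=-5/2 c=9/4 d=-1/4
S(1/4) = -45/256

Δ: Δ0=-4, Δ1=2
row 1: diag=8, rhs=36; c'=3/8, d'=9/2
back: M1=9/2
M: M0=0, M1=9/2, M2=0
seg 0: a=1, c=M0/2=0, d=(M1−M0)/(6·1)=3/4, b=Δ0−h0·(2M0+M1)/6=-19/4
seg 1: a=-3, c=M1/2=9/4, d=(M2−M1)/(6·3)=-1/4, b=Δ1−h1·(2M1+M2)/6=-5/2
t_q=1/4 → seg 0, τ=1/4; S=1+-19/4·τ+0·τ²+3/4·τ³=-45/256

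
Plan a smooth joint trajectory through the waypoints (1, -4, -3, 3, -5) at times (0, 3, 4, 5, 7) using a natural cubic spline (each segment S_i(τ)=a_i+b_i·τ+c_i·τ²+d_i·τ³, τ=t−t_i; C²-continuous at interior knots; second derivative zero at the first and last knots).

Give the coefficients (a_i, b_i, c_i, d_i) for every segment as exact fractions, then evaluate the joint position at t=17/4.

Δ: Δ0=-5/3, Δ1=1, Δ2=6, Δ3=-4
row 1: diag=8, rhs=16; c'=1/8, d'=2
row 2: denom=4−1·1/8=31/8; d'=(30−1·2)/(31/8)=224/31
row 3: denom=6−1·8/31=178/31; d'=(-60−1·224/31)/(178/31)=-1042/89
back: M3=-1042/89
back: M2=224/31−8/31·-1042/89=912/89
back: M1=2−1/8·912/89=64/89
M: M0=0, M1=64/89, M2=912/89, M3=-1042/89, M4=0
seg 0: a=1, c=M0/2=0, d=(M1−M0)/(6·3)=32/801, b=Δ0−h0·(2M0+M1)/6=-541/267
seg 1: a=-4, c=M1/2=32/89, d=(M2−M1)/(6·1)=424/267, b=Δ1−h1·(2M1+M2)/6=-253/267
seg 2: a=-3, c=M2/2=456/89, d=(M3−M2)/(6·1)=-977/267, b=Δ2−h2·(2M2+M3)/6=1211/267
seg 3: a=3, c=M3/2=-521/89, d=(M4−M3)/(6·2)=521/534, b=Δ3−h3·(2M3+M4)/6=1016/267
t_q=17/4 → seg 2, τ=1/4; S=-3+1211/267·τ+456/89·τ²+-977/267·τ³=-9131/5696

  seg 0: a=1 b=-541/267 c=0 d=32/801
  seg 1: a=-4 b=-253/267 c=32/89 d=424/267
  seg 2: a=-3 b=1211/267 c=456/89 d=-977/267
  seg 3: a=3 b=1016/267 c=-521/89 d=521/534
S(17/4) = -9131/5696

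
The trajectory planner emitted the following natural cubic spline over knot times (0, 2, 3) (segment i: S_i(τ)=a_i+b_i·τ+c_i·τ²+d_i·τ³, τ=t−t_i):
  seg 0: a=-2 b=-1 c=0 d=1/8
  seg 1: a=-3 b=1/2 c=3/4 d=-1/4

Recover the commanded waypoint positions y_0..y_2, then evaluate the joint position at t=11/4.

y_0 = S_0(0) = a_0 = -2
y_1 = S_1(0) = a_1 = -3
y_2 = S_1(1) = -2
t_q=11/4 is in segment 1 (τ=3/4); S_1(τ)=-591/256

y_0=-2 y_1=-3 y_2=-2
S(11/4) = -591/256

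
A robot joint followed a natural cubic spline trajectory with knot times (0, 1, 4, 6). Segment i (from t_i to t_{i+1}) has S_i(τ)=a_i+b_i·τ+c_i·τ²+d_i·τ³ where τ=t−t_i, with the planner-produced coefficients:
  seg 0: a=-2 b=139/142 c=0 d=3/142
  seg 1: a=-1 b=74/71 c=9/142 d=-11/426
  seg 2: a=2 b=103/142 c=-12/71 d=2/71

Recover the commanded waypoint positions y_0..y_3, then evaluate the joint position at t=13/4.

y_0 = S_0(0) = a_0 = -2
y_1 = S_1(0) = a_1 = -1
y_2 = S_2(0) = a_2 = 2
y_3 = S_2(2) = 3
t_q=13/4 is in segment 1 (τ=9/4); S_1(τ)=12467/9088

y_0=-2 y_1=-1 y_2=2 y_3=3
S(13/4) = 12467/9088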